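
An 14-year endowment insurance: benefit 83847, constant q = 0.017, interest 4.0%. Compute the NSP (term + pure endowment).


Term component = 13647.8955
Pure endowment = 14_p_x * v^14 * benefit = 0.786592 * 0.577475 * 83847 = 38086.4091
NSP = 51734.3046


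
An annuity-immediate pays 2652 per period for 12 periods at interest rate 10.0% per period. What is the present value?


PV = PMT * (1 - (1+i)^(-n)) / i
= 2652 * (1 - (1+0.1)^(-12)) / 0.1
= 2652 * (1 - 0.318631) / 0.1
= 2652 * 6.813692
= 18069.9107


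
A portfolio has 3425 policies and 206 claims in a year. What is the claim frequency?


frequency = claims / policies
= 206 / 3425
= 0.0601


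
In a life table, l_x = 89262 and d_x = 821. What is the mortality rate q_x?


q_x = d_x / l_x
= 821 / 89262
= 0.0092


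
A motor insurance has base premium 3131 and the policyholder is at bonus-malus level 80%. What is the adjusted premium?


adjusted = base * BM_level / 100
= 3131 * 80 / 100
= 3131 * 0.8
= 2504.8


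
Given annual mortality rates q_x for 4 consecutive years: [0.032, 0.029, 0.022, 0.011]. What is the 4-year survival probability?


p_k = 1 - q_k for each year
Survival = product of (1 - q_k)
= 0.968 * 0.971 * 0.978 * 0.989
= 0.9091


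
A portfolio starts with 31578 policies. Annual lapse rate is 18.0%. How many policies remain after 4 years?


remaining = initial * (1 - lapse)^years
= 31578 * (1 - 0.18)^4
= 31578 * 0.452122
= 14277.1009


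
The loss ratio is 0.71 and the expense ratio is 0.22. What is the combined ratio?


Combined ratio = loss ratio + expense ratio
= 0.71 + 0.22
= 0.93


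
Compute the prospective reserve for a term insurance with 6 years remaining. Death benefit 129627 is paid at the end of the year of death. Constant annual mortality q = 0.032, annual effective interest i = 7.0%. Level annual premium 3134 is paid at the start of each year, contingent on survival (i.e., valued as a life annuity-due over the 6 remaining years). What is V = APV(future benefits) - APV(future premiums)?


v = 1/(1+i) = 0.934579
APV(future benefits) per unit = sum_{k=0}^{5} k_p_x * q * v^(k+1) = 0.141737
APV(future benefits) = 129627 * 0.141737 = 18372.9472
Life annuity-due factor ä_{x:6} = sum_{k=0}^{5} k_p_x * v^k = 4.739332
APV(future premiums) = 3134 * 4.739332 = 14853.0673
V = 18372.9472 - 14853.0673
= 3519.8799


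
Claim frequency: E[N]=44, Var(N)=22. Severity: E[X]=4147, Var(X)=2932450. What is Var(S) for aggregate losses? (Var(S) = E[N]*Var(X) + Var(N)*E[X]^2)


Var(S) = E[N]*Var(X) + Var(N)*E[X]^2
= 44*2932450 + 22*4147^2
= 129027800 + 378347398
= 5.0738e+08


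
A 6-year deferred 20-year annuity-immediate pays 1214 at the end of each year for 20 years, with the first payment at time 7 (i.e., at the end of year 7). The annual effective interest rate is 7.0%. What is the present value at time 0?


PV at time 6 of the 20-year annuity-immediate:
a_n = 1214 * (1-(1+0.07)^(-20))/0.07 = 12861.1333
Discount back 6 years to time 0:
PV = 12861.1333 * (1+0.07)^(-6)
= 12861.1333 * 0.666342
= 8569.9162


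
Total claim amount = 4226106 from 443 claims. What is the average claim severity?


severity = total / number
= 4226106 / 443
= 9539.7427


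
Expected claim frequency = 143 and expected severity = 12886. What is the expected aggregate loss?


E[S] = E[N] * E[X]
= 143 * 12886
= 1.8427e+06


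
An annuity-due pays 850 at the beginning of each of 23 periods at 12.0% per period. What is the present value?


PV_due = PMT * (1-(1+i)^(-n))/i * (1+i)
PV_immediate = 6560.6686
PV_due = 6560.6686 * 1.12
= 7347.9489


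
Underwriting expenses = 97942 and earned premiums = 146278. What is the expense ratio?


Expense ratio = expenses / premiums
= 97942 / 146278
= 0.6696


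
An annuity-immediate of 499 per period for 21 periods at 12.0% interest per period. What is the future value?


FV = PMT * ((1+i)^n - 1) / i
= 499 * ((1.12)^21 - 1) / 0.12
= 499 * (10.803848 - 1) / 0.12
= 40767.669


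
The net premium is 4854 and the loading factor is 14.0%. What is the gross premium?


Gross = net * (1 + loading)
= 4854 * (1 + 0.14)
= 4854 * 1.14
= 5533.56


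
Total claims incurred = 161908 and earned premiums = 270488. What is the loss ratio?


Loss ratio = claims / premiums
= 161908 / 270488
= 0.5986


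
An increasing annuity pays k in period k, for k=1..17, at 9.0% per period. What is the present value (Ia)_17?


(Ia)_n = sum_{k=1}^{n} k * v^k, v = 1/(1+i)
v = 0.917431
Sum computed term by term:
(Ia)_17 = 59.8257


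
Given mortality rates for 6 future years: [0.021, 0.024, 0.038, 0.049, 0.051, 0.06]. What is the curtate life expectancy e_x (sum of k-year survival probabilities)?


e_x = sum_{k=1}^{n} k_p_x
k_p_x values:
  1_p_x = 0.979
  2_p_x = 0.955504
  3_p_x = 0.919195
  4_p_x = 0.874154
  5_p_x = 0.829572
  6_p_x = 0.779798
e_x = 5.3372


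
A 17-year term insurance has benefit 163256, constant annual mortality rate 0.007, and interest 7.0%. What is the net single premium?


NSP = benefit * sum_{k=0}^{n-1} k_p_x * q * v^(k+1)
With constant q=0.007, v=0.934579
Sum = 0.065369
NSP = 163256 * 0.065369
= 10671.9018


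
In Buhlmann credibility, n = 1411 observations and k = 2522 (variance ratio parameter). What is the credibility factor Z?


Z = n / (n + k)
= 1411 / (1411 + 2522)
= 1411 / 3933
= 0.3588


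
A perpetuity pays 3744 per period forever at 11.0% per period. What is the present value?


PV = PMT / i
= 3744 / 0.11
= 34036.3636


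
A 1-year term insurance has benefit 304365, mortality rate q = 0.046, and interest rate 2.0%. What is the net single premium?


NSP = benefit * q * v
v = 1/(1+i) = 0.980392
NSP = 304365 * 0.046 * 0.980392
= 13726.2647


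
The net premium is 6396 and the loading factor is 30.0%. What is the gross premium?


Gross = net * (1 + loading)
= 6396 * (1 + 0.3)
= 6396 * 1.3
= 8314.8


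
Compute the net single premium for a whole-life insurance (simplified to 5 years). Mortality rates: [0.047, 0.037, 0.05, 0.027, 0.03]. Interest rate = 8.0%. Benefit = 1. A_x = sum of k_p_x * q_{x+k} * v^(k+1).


v = 0.925926
Year 0: k_p_x=1.0, q=0.047, term=0.043519
Year 1: k_p_x=0.953, q=0.037, term=0.030231
Year 2: k_p_x=0.917739, q=0.05, term=0.036427
Year 3: k_p_x=0.871852, q=0.027, term=0.017303
Year 4: k_p_x=0.848312, q=0.03, term=0.01732
A_x = 0.1448


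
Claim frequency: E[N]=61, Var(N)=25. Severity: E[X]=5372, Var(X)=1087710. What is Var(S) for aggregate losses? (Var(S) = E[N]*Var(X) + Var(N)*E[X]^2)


Var(S) = E[N]*Var(X) + Var(N)*E[X]^2
= 61*1087710 + 25*5372^2
= 66350310 + 721459600
= 7.8781e+08


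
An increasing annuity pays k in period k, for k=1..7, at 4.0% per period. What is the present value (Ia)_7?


(Ia)_n = sum_{k=1}^{n} k * v^k, v = 1/(1+i)
v = 0.961538
Sum computed term by term:
(Ia)_7 = 23.0678


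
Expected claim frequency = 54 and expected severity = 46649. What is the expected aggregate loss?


E[S] = E[N] * E[X]
= 54 * 46649
= 2.5190e+06


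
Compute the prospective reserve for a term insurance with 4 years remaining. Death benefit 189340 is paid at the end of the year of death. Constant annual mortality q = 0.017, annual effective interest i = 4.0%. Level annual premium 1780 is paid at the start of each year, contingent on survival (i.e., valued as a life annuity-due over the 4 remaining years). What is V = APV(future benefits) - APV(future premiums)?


v = 1/(1+i) = 0.961538
APV(future benefits) per unit = sum_{k=0}^{3} k_p_x * q * v^(k+1) = 0.060203
APV(future benefits) = 189340 * 0.060203 = 11398.8289
Life annuity-due factor ä_{x:4} = sum_{k=0}^{3} k_p_x * v^k = 3.683005
APV(future premiums) = 1780 * 3.683005 = 6555.7484
V = 11398.8289 - 6555.7484
= 4843.0804


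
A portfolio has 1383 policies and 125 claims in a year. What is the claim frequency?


frequency = claims / policies
= 125 / 1383
= 0.0904


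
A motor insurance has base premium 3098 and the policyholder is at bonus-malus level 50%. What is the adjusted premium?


adjusted = base * BM_level / 100
= 3098 * 50 / 100
= 3098 * 0.5
= 1549.0


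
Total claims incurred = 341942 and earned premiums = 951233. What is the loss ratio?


Loss ratio = claims / premiums
= 341942 / 951233
= 0.3595


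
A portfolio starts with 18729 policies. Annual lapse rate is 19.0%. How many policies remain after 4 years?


remaining = initial * (1 - lapse)^years
= 18729 * (1 - 0.19)^4
= 18729 * 0.430467
= 8062.2204


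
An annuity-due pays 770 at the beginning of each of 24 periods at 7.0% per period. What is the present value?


PV_due = PMT * (1-(1+i)^(-n))/i * (1+i)
PV_immediate = 8831.3872
PV_due = 8831.3872 * 1.07
= 9449.5843


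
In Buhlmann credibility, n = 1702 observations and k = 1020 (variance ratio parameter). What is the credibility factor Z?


Z = n / (n + k)
= 1702 / (1702 + 1020)
= 1702 / 2722
= 0.6253


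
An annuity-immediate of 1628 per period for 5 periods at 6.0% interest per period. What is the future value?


FV = PMT * ((1+i)^n - 1) / i
= 1628 * ((1.06)^5 - 1) / 0.06
= 1628 * (1.338226 - 1) / 0.06
= 9177.1873


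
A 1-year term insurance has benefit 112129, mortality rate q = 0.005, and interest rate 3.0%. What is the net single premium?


NSP = benefit * q * v
v = 1/(1+i) = 0.970874
NSP = 112129 * 0.005 * 0.970874
= 544.3155


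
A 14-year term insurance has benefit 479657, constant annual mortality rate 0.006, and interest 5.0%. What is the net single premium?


NSP = benefit * sum_{k=0}^{n-1} k_p_x * q * v^(k+1)
With constant q=0.006, v=0.952381
Sum = 0.057401
NSP = 479657 * 0.057401
= 27532.7683


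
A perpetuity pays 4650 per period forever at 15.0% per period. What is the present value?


PV = PMT / i
= 4650 / 0.15
= 31000.0


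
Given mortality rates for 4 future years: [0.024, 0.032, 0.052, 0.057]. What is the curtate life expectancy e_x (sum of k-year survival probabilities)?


e_x = sum_{k=1}^{n} k_p_x
k_p_x values:
  1_p_x = 0.976
  2_p_x = 0.944768
  3_p_x = 0.89564
  4_p_x = 0.844589
e_x = 3.661


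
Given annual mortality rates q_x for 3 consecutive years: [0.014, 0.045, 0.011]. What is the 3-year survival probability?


p_k = 1 - q_k for each year
Survival = product of (1 - q_k)
= 0.986 * 0.955 * 0.989
= 0.9313


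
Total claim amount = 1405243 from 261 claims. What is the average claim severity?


severity = total / number
= 1405243 / 261
= 5384.0728


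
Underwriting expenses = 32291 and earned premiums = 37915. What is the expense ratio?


Expense ratio = expenses / premiums
= 32291 / 37915
= 0.8517


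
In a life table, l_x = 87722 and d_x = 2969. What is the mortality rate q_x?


q_x = d_x / l_x
= 2969 / 87722
= 0.0338


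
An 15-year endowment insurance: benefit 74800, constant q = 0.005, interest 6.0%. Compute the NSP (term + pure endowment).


Term component = 3526.8653
Pure endowment = 15_p_x * v^15 * benefit = 0.927569 * 0.417265 * 74800 = 28950.7507
NSP = 32477.6161


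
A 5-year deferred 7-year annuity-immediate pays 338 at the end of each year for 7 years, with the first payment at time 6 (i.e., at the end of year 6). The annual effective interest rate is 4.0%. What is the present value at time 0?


PV at time 5 of the 7-year annuity-immediate:
a_n = 338 * (1-(1+0.04)^(-7))/0.04 = 2028.6945
Discount back 5 years to time 0:
PV = 2028.6945 * (1+0.04)^(-5)
= 2028.6945 * 0.821927
= 1667.439


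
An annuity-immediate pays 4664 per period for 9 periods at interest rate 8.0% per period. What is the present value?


PV = PMT * (1 - (1+i)^(-n)) / i
= 4664 * (1 - (1+0.08)^(-9)) / 0.08
= 4664 * (1 - 0.500249) / 0.08
= 4664 * 6.246888
= 29135.4852


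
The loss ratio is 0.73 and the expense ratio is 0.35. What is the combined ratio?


Combined ratio = loss ratio + expense ratio
= 0.73 + 0.35
= 1.08


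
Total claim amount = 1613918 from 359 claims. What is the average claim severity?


severity = total / number
= 1613918 / 359
= 4495.5933


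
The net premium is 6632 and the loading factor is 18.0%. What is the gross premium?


Gross = net * (1 + loading)
= 6632 * (1 + 0.18)
= 6632 * 1.18
= 7825.76


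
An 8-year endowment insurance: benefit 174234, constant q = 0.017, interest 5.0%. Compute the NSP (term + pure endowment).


Term component = 18121.8288
Pure endowment = 8_p_x * v^8 * benefit = 0.871823 * 0.676839 * 174234 = 102812.6746
NSP = 120934.5034


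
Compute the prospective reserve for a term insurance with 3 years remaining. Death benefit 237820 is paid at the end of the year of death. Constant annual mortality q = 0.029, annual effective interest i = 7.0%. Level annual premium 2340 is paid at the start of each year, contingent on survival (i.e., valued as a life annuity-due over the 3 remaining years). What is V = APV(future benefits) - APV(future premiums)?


v = 1/(1+i) = 0.934579
APV(future benefits) per unit = sum_{k=0}^{2} k_p_x * q * v^(k+1) = 0.074017
APV(future benefits) = 237820 * 0.074017 = 17602.8416
Life annuity-due factor ä_{x:3} = sum_{k=0}^{2} k_p_x * v^k = 2.73099
APV(future premiums) = 2340 * 2.73099 = 6390.5177
V = 17602.8416 - 6390.5177
= 11212.3239


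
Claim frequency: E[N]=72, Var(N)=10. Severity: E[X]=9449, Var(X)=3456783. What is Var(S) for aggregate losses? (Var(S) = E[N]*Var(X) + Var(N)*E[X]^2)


Var(S) = E[N]*Var(X) + Var(N)*E[X]^2
= 72*3456783 + 10*9449^2
= 248888376 + 892836010
= 1.1417e+09


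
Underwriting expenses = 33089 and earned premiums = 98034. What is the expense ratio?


Expense ratio = expenses / premiums
= 33089 / 98034
= 0.3375


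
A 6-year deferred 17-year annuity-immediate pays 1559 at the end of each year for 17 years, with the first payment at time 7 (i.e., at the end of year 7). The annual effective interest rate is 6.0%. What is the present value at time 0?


PV at time 6 of the 17-year annuity-immediate:
a_n = 1559 * (1-(1+0.06)^(-17))/0.06 = 16334.0479
Discount back 6 years to time 0:
PV = 16334.0479 * (1+0.06)^(-6)
= 16334.0479 * 0.704961
= 11514.8592


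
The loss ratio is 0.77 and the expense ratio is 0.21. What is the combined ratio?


Combined ratio = loss ratio + expense ratio
= 0.77 + 0.21
= 0.98


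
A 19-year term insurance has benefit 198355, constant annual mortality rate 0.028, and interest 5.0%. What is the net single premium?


NSP = benefit * sum_{k=0}^{n-1} k_p_x * q * v^(k+1)
With constant q=0.028, v=0.952381
Sum = 0.276156
NSP = 198355 * 0.276156
= 54776.9552


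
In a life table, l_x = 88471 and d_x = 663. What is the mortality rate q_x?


q_x = d_x / l_x
= 663 / 88471
= 0.0075


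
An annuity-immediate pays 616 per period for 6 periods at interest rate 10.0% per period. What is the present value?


PV = PMT * (1 - (1+i)^(-n)) / i
= 616 * (1 - (1+0.1)^(-6)) / 0.1
= 616 * (1 - 0.564474) / 0.1
= 616 * 4.355261
= 2682.8406


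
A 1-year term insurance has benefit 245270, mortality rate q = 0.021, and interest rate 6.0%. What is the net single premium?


NSP = benefit * q * v
v = 1/(1+i) = 0.943396
NSP = 245270 * 0.021 * 0.943396
= 4859.1226


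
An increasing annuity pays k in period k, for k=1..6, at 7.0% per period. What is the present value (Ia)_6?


(Ia)_n = sum_{k=1}^{n} k * v^k, v = 1/(1+i)
v = 0.934579
Sum computed term by term:
(Ia)_6 = 15.7449


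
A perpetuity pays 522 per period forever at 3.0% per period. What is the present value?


PV = PMT / i
= 522 / 0.03
= 17400.0


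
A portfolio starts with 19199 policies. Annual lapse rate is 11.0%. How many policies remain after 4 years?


remaining = initial * (1 - lapse)^years
= 19199 * (1 - 0.11)^4
= 19199 * 0.627422
= 12045.8828


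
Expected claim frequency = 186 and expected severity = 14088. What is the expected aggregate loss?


E[S] = E[N] * E[X]
= 186 * 14088
= 2.6204e+06


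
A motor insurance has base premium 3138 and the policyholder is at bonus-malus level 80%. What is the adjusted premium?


adjusted = base * BM_level / 100
= 3138 * 80 / 100
= 3138 * 0.8
= 2510.4


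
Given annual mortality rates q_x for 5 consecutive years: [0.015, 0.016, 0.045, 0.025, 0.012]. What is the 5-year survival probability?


p_k = 1 - q_k for each year
Survival = product of (1 - q_k)
= 0.985 * 0.984 * 0.955 * 0.975 * 0.988
= 0.8917


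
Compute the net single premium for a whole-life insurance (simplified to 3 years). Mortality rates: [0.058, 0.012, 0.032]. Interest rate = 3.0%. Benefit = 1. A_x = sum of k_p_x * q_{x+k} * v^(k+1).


v = 0.970874
Year 0: k_p_x=1.0, q=0.058, term=0.056311
Year 1: k_p_x=0.942, q=0.012, term=0.010655
Year 2: k_p_x=0.930696, q=0.032, term=0.027255
A_x = 0.0942


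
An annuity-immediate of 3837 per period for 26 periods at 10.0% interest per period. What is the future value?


FV = PMT * ((1+i)^n - 1) / i
= 3837 * ((1.1)^26 - 1) / 0.1
= 3837 * (11.918177 - 1) / 0.1
= 418930.4338


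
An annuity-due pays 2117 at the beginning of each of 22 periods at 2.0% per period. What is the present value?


PV_due = PMT * (1-(1+i)^(-n))/i * (1+i)
PV_immediate = 37382.088
PV_due = 37382.088 * 1.02
= 38129.7298


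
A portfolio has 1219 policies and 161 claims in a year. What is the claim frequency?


frequency = claims / policies
= 161 / 1219
= 0.1321


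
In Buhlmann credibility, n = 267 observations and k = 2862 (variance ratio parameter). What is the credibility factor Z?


Z = n / (n + k)
= 267 / (267 + 2862)
= 267 / 3129
= 0.0853


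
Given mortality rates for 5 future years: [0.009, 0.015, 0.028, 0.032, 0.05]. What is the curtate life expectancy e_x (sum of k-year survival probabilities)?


e_x = sum_{k=1}^{n} k_p_x
k_p_x values:
  1_p_x = 0.991
  2_p_x = 0.976135
  3_p_x = 0.948803
  4_p_x = 0.918442
  5_p_x = 0.872519
e_x = 4.7069


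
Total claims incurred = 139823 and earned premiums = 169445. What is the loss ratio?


Loss ratio = claims / premiums
= 139823 / 169445
= 0.8252


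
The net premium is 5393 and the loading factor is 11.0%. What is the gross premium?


Gross = net * (1 + loading)
= 5393 * (1 + 0.11)
= 5393 * 1.11
= 5986.23


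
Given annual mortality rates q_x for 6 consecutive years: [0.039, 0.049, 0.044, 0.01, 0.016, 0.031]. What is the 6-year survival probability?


p_k = 1 - q_k for each year
Survival = product of (1 - q_k)
= 0.961 * 0.951 * 0.956 * 0.99 * 0.984 * 0.969
= 0.8247


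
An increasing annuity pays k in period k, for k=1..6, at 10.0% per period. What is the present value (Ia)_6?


(Ia)_n = sum_{k=1}^{n} k * v^k, v = 1/(1+i)
v = 0.909091
Sum computed term by term:
(Ia)_6 = 14.0394


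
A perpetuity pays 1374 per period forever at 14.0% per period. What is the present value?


PV = PMT / i
= 1374 / 0.14
= 9814.2857


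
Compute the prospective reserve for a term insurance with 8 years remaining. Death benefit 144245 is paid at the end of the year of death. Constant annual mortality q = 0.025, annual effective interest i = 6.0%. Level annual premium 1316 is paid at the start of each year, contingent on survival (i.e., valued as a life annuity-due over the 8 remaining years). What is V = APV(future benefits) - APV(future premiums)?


v = 1/(1+i) = 0.943396
APV(future benefits) per unit = sum_{k=0}^{7} k_p_x * q * v^(k+1) = 0.143418
APV(future benefits) = 144245 * 0.143418 = 20687.3869
Life annuity-due factor ä_{x:8} = sum_{k=0}^{7} k_p_x * v^k = 6.08094
APV(future premiums) = 1316 * 6.08094 = 8002.5172
V = 20687.3869 - 8002.5172
= 12684.8697


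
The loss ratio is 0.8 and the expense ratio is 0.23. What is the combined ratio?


Combined ratio = loss ratio + expense ratio
= 0.8 + 0.23
= 1.03


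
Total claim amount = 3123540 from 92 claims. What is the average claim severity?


severity = total / number
= 3123540 / 92
= 33951.5217


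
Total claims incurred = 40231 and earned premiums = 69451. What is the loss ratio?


Loss ratio = claims / premiums
= 40231 / 69451
= 0.5793


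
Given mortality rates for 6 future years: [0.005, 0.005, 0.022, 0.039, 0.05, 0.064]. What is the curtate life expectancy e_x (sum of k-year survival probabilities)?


e_x = sum_{k=1}^{n} k_p_x
k_p_x values:
  1_p_x = 0.995
  2_p_x = 0.990025
  3_p_x = 0.968244
  4_p_x = 0.930483
  5_p_x = 0.883959
  6_p_x = 0.827385
e_x = 5.5951


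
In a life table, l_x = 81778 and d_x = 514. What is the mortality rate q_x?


q_x = d_x / l_x
= 514 / 81778
= 0.0063


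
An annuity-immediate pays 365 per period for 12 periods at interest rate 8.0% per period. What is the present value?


PV = PMT * (1 - (1+i)^(-n)) / i
= 365 * (1 - (1+0.08)^(-12)) / 0.08
= 365 * (1 - 0.397114) / 0.08
= 365 * 7.536078
= 2750.6685


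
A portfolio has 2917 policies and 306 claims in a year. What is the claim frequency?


frequency = claims / policies
= 306 / 2917
= 0.1049


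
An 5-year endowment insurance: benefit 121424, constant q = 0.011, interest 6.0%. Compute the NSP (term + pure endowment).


Term component = 5510.9635
Pure endowment = 5_p_x * v^5 * benefit = 0.946197 * 0.747258 * 121424 = 85853.2356
NSP = 91364.1991


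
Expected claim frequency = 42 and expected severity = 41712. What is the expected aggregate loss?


E[S] = E[N] * E[X]
= 42 * 41712
= 1.7519e+06


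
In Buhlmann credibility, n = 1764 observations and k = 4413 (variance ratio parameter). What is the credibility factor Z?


Z = n / (n + k)
= 1764 / (1764 + 4413)
= 1764 / 6177
= 0.2856


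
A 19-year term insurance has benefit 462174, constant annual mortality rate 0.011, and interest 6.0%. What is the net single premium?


NSP = benefit * sum_{k=0}^{n-1} k_p_x * q * v^(k+1)
With constant q=0.011, v=0.943396
Sum = 0.113429
NSP = 462174 * 0.113429
= 52424.0099


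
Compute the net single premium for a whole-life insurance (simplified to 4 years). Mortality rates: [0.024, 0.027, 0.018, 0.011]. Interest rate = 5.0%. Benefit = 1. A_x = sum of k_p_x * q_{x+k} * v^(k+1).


v = 0.952381
Year 0: k_p_x=1.0, q=0.024, term=0.022857
Year 1: k_p_x=0.976, q=0.027, term=0.023902
Year 2: k_p_x=0.949648, q=0.018, term=0.014766
Year 3: k_p_x=0.932554, q=0.011, term=0.008439
A_x = 0.07


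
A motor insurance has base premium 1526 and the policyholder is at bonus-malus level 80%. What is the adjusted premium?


adjusted = base * BM_level / 100
= 1526 * 80 / 100
= 1526 * 0.8
= 1220.8


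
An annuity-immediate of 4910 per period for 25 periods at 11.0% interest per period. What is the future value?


FV = PMT * ((1+i)^n - 1) / i
= 4910 * ((1.11)^25 - 1) / 0.11
= 4910 * (13.585464 - 1) / 0.11
= 561769.3388


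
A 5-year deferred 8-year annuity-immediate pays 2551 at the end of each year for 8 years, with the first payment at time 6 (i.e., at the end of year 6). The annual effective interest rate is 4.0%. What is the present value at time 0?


PV at time 5 of the 8-year annuity-immediate:
a_n = 2551 * (1-(1+0.04)^(-8))/0.04 = 17175.2322
Discount back 5 years to time 0:
PV = 17175.2322 * (1+0.04)^(-5)
= 17175.2322 * 0.821927
= 14116.7889


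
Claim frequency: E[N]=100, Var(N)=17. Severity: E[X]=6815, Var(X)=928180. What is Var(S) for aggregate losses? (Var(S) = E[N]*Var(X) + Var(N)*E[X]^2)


Var(S) = E[N]*Var(X) + Var(N)*E[X]^2
= 100*928180 + 17*6815^2
= 92818000 + 789551825
= 8.8237e+08


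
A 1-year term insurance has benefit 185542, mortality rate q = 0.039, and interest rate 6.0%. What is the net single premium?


NSP = benefit * q * v
v = 1/(1+i) = 0.943396
NSP = 185542 * 0.039 * 0.943396
= 6826.5453


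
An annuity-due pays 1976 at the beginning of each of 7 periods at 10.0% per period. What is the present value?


PV_due = PMT * (1-(1+i)^(-n))/i * (1+i)
PV_immediate = 9619.9956
PV_due = 9619.9956 * 1.1
= 10581.9951


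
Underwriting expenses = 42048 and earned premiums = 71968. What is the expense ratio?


Expense ratio = expenses / premiums
= 42048 / 71968
= 0.5843


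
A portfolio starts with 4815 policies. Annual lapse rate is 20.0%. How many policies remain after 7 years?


remaining = initial * (1 - lapse)^years
= 4815 * (1 - 0.2)^7
= 4815 * 0.209715
= 1009.7787


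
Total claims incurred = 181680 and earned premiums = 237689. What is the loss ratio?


Loss ratio = claims / premiums
= 181680 / 237689
= 0.7644


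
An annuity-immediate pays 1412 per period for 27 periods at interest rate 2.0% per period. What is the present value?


PV = PMT * (1 - (1+i)^(-n)) / i
= 1412 * (1 - (1+0.02)^(-27)) / 0.02
= 1412 * (1 - 0.585862) / 0.02
= 1412 * 20.706898
= 29238.1397


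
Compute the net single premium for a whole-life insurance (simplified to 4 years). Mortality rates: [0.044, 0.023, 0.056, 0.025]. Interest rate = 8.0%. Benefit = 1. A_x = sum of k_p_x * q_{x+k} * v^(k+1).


v = 0.925926
Year 0: k_p_x=1.0, q=0.044, term=0.040741
Year 1: k_p_x=0.956, q=0.023, term=0.018851
Year 2: k_p_x=0.934012, q=0.056, term=0.041521
Year 3: k_p_x=0.881707, q=0.025, term=0.016202
A_x = 0.1173


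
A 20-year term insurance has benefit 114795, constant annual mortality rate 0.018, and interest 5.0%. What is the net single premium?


NSP = benefit * sum_{k=0}^{n-1} k_p_x * q * v^(k+1)
With constant q=0.018, v=0.952381
Sum = 0.19533
NSP = 114795 * 0.19533
= 22422.9285


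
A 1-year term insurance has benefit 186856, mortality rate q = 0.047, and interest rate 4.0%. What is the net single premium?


NSP = benefit * q * v
v = 1/(1+i) = 0.961538
NSP = 186856 * 0.047 * 0.961538
= 8444.4538


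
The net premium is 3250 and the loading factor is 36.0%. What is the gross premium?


Gross = net * (1 + loading)
= 3250 * (1 + 0.36)
= 3250 * 1.36
= 4420.0


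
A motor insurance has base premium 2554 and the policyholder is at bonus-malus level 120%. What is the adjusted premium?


adjusted = base * BM_level / 100
= 2554 * 120 / 100
= 2554 * 1.2
= 3064.8


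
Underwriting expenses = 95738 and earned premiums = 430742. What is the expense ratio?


Expense ratio = expenses / premiums
= 95738 / 430742
= 0.2223


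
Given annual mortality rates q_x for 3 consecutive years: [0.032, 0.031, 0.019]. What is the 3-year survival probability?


p_k = 1 - q_k for each year
Survival = product of (1 - q_k)
= 0.968 * 0.969 * 0.981
= 0.9202


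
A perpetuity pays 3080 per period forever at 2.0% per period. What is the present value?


PV = PMT / i
= 3080 / 0.02
= 154000.0


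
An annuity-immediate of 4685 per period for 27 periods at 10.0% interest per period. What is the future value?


FV = PMT * ((1+i)^n - 1) / i
= 4685 * ((1.1)^27 - 1) / 0.1
= 4685 * (13.109994 - 1) / 0.1
= 567353.2279


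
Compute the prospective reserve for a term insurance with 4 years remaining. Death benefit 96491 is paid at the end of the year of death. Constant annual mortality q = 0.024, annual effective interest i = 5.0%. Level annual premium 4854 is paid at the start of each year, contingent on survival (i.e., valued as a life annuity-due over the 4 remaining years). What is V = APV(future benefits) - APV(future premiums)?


v = 1/(1+i) = 0.952381
APV(future benefits) per unit = sum_{k=0}^{3} k_p_x * q * v^(k+1) = 0.082209
APV(future benefits) = 96491 * 0.082209 = 7932.4653
Life annuity-due factor ä_{x:4} = sum_{k=0}^{3} k_p_x * v^k = 3.59666
APV(future premiums) = 4854 * 3.59666 = 17458.1895
V = 7932.4653 - 17458.1895
= -9525.7242


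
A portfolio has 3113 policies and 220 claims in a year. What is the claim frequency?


frequency = claims / policies
= 220 / 3113
= 0.0707


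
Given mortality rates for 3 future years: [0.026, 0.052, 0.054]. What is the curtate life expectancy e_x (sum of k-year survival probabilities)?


e_x = sum_{k=1}^{n} k_p_x
k_p_x values:
  1_p_x = 0.974
  2_p_x = 0.923352
  3_p_x = 0.873491
e_x = 2.7708


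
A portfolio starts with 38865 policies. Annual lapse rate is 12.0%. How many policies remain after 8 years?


remaining = initial * (1 - lapse)^years
= 38865 * (1 - 0.12)^8
= 38865 * 0.359635
= 13977.1958


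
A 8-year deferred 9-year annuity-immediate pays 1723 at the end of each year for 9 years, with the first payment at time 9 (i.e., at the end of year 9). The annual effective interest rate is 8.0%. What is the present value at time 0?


PV at time 8 of the 9-year annuity-immediate:
a_n = 1723 * (1-(1+0.08)^(-9))/0.08 = 10763.3879
Discount back 8 years to time 0:
PV = 10763.3879 * (1+0.08)^(-8)
= 10763.3879 * 0.540269
= 5815.1236


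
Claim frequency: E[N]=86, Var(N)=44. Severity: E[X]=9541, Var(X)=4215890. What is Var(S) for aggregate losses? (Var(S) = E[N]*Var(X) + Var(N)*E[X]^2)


Var(S) = E[N]*Var(X) + Var(N)*E[X]^2
= 86*4215890 + 44*9541^2
= 362566540 + 4005349964
= 4.3679e+09


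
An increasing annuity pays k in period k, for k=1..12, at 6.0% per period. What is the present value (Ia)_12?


(Ia)_n = sum_{k=1}^{n} k * v^k, v = 1/(1+i)
v = 0.943396
Sum computed term by term:
(Ia)_12 = 48.7207


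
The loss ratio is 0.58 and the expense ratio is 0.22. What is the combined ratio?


Combined ratio = loss ratio + expense ratio
= 0.58 + 0.22
= 0.8


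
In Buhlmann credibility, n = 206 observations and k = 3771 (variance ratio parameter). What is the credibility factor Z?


Z = n / (n + k)
= 206 / (206 + 3771)
= 206 / 3977
= 0.0518


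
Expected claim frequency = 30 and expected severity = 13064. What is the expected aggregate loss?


E[S] = E[N] * E[X]
= 30 * 13064
= 391920


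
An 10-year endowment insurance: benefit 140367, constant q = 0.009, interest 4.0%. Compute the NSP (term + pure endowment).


Term component = 9870.0665
Pure endowment = 10_p_x * v^10 * benefit = 0.913559 * 0.675564 * 140367 = 86629.9712
NSP = 96500.0377


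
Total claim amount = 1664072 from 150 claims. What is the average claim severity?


severity = total / number
= 1664072 / 150
= 11093.8133


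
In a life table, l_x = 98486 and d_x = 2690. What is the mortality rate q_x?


q_x = d_x / l_x
= 2690 / 98486
= 0.0273


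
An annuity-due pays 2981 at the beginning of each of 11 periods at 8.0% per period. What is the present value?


PV_due = PMT * (1-(1+i)^(-n))/i * (1+i)
PV_immediate = 21281.2525
PV_due = 21281.2525 * 1.08
= 22983.7527


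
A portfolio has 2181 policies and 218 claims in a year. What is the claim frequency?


frequency = claims / policies
= 218 / 2181
= 0.1


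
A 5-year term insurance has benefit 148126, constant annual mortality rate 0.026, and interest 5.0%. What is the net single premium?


NSP = benefit * sum_{k=0}^{n-1} k_p_x * q * v^(k+1)
With constant q=0.026, v=0.952381
Sum = 0.107138
NSP = 148126 * 0.107138
= 15869.8684


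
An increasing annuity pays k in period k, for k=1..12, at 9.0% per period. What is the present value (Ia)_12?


(Ia)_n = sum_{k=1}^{n} k * v^k, v = 1/(1+i)
v = 0.917431
Sum computed term by term:
(Ia)_12 = 39.3197


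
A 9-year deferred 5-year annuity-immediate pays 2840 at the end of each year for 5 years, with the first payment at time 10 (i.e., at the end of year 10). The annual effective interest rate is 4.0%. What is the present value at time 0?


PV at time 9 of the 5-year annuity-immediate:
a_n = 2840 * (1-(1+0.04)^(-5))/0.04 = 12643.1754
Discount back 9 years to time 0:
PV = 12643.1754 * (1+0.04)^(-9)
= 12643.1754 * 0.702587
= 8882.9273


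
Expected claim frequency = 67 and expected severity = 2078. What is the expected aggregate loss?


E[S] = E[N] * E[X]
= 67 * 2078
= 139226


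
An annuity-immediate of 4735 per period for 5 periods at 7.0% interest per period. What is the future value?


FV = PMT * ((1+i)^n - 1) / i
= 4735 * ((1.07)^5 - 1) / 0.07
= 4735 * (1.402552 - 1) / 0.07
= 27229.7492


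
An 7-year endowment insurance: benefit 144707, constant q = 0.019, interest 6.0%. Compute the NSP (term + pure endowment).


Term component = 14565.3943
Pure endowment = 7_p_x * v^7 * benefit = 0.874345 * 0.665057 * 144707 = 84145.6239
NSP = 98711.0181


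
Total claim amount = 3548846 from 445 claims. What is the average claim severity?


severity = total / number
= 3548846 / 445
= 7974.9348


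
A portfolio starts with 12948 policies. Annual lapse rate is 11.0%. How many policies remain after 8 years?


remaining = initial * (1 - lapse)^years
= 12948 * (1 - 0.11)^8
= 12948 * 0.393659
= 5097.0952


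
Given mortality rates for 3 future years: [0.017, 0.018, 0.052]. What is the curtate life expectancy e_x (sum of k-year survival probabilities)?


e_x = sum_{k=1}^{n} k_p_x
k_p_x values:
  1_p_x = 0.983
  2_p_x = 0.965306
  3_p_x = 0.91511
e_x = 2.8634


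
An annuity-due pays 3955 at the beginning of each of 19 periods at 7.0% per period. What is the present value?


PV_due = PMT * (1-(1+i)^(-n))/i * (1+i)
PV_immediate = 40877.2792
PV_due = 40877.2792 * 1.07
= 43738.6887


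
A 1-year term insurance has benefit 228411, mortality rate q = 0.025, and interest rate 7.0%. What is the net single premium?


NSP = benefit * q * v
v = 1/(1+i) = 0.934579
NSP = 228411 * 0.025 * 0.934579
= 5336.7056


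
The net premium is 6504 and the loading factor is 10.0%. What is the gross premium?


Gross = net * (1 + loading)
= 6504 * (1 + 0.1)
= 6504 * 1.1
= 7154.4


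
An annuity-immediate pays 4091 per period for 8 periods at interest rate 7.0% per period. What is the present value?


PV = PMT * (1 - (1+i)^(-n)) / i
= 4091 * (1 - (1+0.07)^(-8)) / 0.07
= 4091 * (1 - 0.582009) / 0.07
= 4091 * 5.971299
= 24428.5822


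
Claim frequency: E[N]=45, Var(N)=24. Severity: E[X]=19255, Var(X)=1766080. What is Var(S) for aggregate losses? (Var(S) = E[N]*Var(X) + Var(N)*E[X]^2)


Var(S) = E[N]*Var(X) + Var(N)*E[X]^2
= 45*1766080 + 24*19255^2
= 79473600 + 8898120600
= 8.9776e+09


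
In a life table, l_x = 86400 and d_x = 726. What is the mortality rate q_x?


q_x = d_x / l_x
= 726 / 86400
= 0.0084


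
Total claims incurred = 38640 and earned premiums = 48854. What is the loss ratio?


Loss ratio = claims / premiums
= 38640 / 48854
= 0.7909


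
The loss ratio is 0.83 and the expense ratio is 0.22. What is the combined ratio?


Combined ratio = loss ratio + expense ratio
= 0.83 + 0.22
= 1.05


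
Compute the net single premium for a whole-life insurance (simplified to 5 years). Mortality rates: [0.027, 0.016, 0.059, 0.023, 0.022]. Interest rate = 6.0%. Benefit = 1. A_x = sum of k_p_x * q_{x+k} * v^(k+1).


v = 0.943396
Year 0: k_p_x=1.0, q=0.027, term=0.025472
Year 1: k_p_x=0.973, q=0.016, term=0.013855
Year 2: k_p_x=0.957432, q=0.059, term=0.047429
Year 3: k_p_x=0.900944, q=0.023, term=0.016414
Year 4: k_p_x=0.880222, q=0.022, term=0.014471
A_x = 0.1176


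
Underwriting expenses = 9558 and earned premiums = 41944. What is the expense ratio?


Expense ratio = expenses / premiums
= 9558 / 41944
= 0.2279


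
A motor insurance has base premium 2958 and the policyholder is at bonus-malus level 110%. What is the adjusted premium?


adjusted = base * BM_level / 100
= 2958 * 110 / 100
= 2958 * 1.1
= 3253.8


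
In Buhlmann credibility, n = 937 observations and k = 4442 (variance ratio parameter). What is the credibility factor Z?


Z = n / (n + k)
= 937 / (937 + 4442)
= 937 / 5379
= 0.1742


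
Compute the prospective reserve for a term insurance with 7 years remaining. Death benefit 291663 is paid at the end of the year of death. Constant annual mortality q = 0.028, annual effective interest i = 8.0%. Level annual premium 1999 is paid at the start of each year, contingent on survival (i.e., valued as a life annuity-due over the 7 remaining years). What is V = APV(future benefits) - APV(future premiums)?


v = 1/(1+i) = 0.925926
APV(future benefits) per unit = sum_{k=0}^{6} k_p_x * q * v^(k+1) = 0.135256
APV(future benefits) = 291663 * 0.135256 = 39449.2755
Life annuity-due factor ä_{x:7} = sum_{k=0}^{6} k_p_x * v^k = 5.217031
APV(future premiums) = 1999 * 5.217031 = 10428.845
V = 39449.2755 - 10428.845
= 29020.4305


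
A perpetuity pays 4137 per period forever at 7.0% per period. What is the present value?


PV = PMT / i
= 4137 / 0.07
= 59100.0


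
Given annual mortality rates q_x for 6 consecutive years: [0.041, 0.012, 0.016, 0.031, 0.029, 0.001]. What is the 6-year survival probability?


p_k = 1 - q_k for each year
Survival = product of (1 - q_k)
= 0.959 * 0.988 * 0.984 * 0.969 * 0.971 * 0.999
= 0.8764


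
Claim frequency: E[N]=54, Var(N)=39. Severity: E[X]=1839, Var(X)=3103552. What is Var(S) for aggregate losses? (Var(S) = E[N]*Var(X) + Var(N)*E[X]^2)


Var(S) = E[N]*Var(X) + Var(N)*E[X]^2
= 54*3103552 + 39*1839^2
= 167591808 + 131894919
= 2.9949e+08


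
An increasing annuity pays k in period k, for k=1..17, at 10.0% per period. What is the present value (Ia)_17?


(Ia)_n = sum_{k=1}^{n} k * v^k, v = 1/(1+i)
v = 0.909091
Sum computed term by term:
(Ia)_17 = 54.6035


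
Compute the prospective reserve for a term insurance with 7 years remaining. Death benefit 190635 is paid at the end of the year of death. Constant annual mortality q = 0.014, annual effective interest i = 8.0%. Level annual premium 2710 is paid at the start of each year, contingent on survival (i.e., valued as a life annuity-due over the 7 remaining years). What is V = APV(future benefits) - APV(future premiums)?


v = 1/(1+i) = 0.925926
APV(future benefits) per unit = sum_{k=0}^{6} k_p_x * q * v^(k+1) = 0.0702
APV(future benefits) = 190635 * 0.0702 = 13382.6457
Life annuity-due factor ä_{x:7} = sum_{k=0}^{6} k_p_x * v^k = 5.415456
APV(future premiums) = 2710 * 5.415456 = 14675.8868
V = 13382.6457 - 14675.8868
= -1293.2411


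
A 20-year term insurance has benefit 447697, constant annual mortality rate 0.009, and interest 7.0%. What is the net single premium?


NSP = benefit * sum_{k=0}^{n-1} k_p_x * q * v^(k+1)
With constant q=0.009, v=0.934579
Sum = 0.089354
NSP = 447697 * 0.089354
= 40003.3429


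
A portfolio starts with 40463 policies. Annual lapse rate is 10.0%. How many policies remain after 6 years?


remaining = initial * (1 - lapse)^years
= 40463 * (1 - 0.1)^6
= 40463 * 0.531441
= 21503.6972


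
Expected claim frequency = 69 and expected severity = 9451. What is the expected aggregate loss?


E[S] = E[N] * E[X]
= 69 * 9451
= 652119


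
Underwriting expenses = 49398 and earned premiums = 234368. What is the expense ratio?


Expense ratio = expenses / premiums
= 49398 / 234368
= 0.2108


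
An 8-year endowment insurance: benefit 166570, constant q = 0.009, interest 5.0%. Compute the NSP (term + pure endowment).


Term component = 9411.1144
Pure endowment = 8_p_x * v^8 * benefit = 0.930228 * 0.676839 * 166570 = 104874.9167
NSP = 114286.0311


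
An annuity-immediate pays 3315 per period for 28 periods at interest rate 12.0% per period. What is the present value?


PV = PMT * (1 - (1+i)^(-n)) / i
= 3315 * (1 - (1+0.12)^(-28)) / 0.12
= 3315 * (1 - 0.041869) / 0.12
= 3315 * 7.984423
= 26468.3615


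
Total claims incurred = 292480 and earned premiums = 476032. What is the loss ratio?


Loss ratio = claims / premiums
= 292480 / 476032
= 0.6144


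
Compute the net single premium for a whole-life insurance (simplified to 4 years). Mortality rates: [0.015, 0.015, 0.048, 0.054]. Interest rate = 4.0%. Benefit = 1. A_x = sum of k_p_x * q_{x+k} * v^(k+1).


v = 0.961538
Year 0: k_p_x=1.0, q=0.015, term=0.014423
Year 1: k_p_x=0.985, q=0.015, term=0.01366
Year 2: k_p_x=0.970225, q=0.048, term=0.041401
Year 3: k_p_x=0.923654, q=0.054, term=0.042635
A_x = 0.1121


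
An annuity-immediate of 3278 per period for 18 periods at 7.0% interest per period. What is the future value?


FV = PMT * ((1+i)^n - 1) / i
= 3278 * ((1.07)^18 - 1) / 0.07
= 3278 * (3.379932 - 1) / 0.07
= 111448.8286


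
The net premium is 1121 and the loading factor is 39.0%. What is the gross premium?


Gross = net * (1 + loading)
= 1121 * (1 + 0.39)
= 1121 * 1.39
= 1558.19
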